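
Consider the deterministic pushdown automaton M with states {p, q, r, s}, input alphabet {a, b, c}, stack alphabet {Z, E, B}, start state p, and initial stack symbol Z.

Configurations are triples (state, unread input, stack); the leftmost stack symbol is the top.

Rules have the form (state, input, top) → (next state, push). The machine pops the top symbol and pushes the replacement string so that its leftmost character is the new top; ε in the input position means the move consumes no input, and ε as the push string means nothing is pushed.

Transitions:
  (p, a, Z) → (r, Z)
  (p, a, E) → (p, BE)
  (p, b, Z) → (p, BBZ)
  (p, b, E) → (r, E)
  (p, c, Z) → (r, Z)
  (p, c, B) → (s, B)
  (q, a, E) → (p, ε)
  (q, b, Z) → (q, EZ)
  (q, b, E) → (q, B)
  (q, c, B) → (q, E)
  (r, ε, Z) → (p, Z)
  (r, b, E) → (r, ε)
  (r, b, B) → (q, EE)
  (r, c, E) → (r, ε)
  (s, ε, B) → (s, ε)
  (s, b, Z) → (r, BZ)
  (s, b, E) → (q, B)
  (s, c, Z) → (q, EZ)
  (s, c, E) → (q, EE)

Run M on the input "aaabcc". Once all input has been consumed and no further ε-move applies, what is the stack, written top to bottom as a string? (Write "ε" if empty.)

EZ

(p, aaabcc, Z)
  read a, top Z: go to r, push Z → (r, aabcc, Z)
  ε-move, top Z: go to p, push Z → (p, aabcc, Z)
  read a, top Z: go to r, push Z → (r, abcc, Z)
  ε-move, top Z: go to p, push Z → (p, abcc, Z)
  read a, top Z: go to r, push Z → (r, bcc, Z)
  ε-move, top Z: go to p, push Z → (p, bcc, Z)
  read b, top Z: go to p, push BBZ → (p, cc, BBZ)
  read c, top B: go to s, push B → (s, c, BBZ)
  ε-move, top B: go to s, push ε → (s, c, BZ)
  ε-move, top B: go to s, push ε → (s, c, Z)
  read c, top Z: go to q, push EZ → (q, ε, EZ)
All input consumed in state q with stack EZ.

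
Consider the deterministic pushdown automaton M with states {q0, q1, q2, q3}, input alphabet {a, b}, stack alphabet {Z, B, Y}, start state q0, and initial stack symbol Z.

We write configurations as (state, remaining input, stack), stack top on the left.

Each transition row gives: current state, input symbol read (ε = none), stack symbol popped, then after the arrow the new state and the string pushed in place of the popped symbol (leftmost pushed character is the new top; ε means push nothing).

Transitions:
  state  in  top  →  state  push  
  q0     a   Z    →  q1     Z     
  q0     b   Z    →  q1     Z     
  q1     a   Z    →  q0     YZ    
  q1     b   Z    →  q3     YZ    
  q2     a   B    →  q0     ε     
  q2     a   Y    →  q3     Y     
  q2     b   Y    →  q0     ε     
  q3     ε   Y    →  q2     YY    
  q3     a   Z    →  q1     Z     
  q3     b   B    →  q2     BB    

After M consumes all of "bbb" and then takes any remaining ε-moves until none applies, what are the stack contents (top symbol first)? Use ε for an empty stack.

(q0, bbb, Z) ⊢ (q1, bb, Z) ⊢ (q3, b, YZ) ⊢ (q2, b, YYZ) ⊢ (q0, ε, YZ)
All input consumed in state q0 with stack YZ.

YZ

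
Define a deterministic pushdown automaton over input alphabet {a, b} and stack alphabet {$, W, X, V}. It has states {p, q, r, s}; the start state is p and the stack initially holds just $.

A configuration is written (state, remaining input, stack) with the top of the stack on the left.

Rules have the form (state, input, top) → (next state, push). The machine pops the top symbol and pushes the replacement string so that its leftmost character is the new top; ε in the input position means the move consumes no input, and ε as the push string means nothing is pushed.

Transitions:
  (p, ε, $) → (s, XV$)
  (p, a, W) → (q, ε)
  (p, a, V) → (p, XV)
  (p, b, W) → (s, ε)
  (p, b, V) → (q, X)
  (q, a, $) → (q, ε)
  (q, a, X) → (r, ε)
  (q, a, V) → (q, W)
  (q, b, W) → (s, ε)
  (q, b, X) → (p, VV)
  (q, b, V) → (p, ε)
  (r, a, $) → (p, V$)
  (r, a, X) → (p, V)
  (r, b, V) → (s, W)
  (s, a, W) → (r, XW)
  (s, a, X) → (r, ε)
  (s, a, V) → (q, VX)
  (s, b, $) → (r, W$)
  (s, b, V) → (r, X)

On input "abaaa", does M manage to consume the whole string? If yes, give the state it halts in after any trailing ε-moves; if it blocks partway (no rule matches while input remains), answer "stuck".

p

(p, abaaa, $)
  ε-move, top $: go to s, push XV$ → (s, abaaa, XV$)
  read a, top X: go to r, push ε → (r, baaa, V$)
  read b, top V: go to s, push W → (s, aaa, W$)
  read a, top W: go to r, push XW → (r, aa, XW$)
  read a, top X: go to p, push V → (p, a, VW$)
  read a, top V: go to p, push XV → (p, ε, XVW$)
All input consumed; M is in state p.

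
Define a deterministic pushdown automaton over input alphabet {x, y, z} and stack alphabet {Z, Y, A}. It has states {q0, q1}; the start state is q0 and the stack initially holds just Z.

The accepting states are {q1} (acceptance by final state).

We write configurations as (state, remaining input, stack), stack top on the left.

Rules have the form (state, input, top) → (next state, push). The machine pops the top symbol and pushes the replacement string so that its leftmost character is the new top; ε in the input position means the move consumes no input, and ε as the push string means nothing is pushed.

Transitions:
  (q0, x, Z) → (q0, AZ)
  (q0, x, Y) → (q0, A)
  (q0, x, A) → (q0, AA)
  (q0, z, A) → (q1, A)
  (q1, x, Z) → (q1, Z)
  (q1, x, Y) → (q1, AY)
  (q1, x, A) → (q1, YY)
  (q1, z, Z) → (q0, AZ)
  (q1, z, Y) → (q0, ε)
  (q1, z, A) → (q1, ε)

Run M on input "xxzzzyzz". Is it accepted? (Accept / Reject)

(q0, xxzzzyzz, Z) ⊢ (q0, xzzzyzz, AZ) ⊢ (q0, zzzyzz, AAZ) ⊢ (q1, zzyzz, AAZ) ⊢ (q1, zyzz, AZ) ⊢ (q1, yzz, Z)
No transition applies at (q1, yzz, Z); input not fully consumed.

Reject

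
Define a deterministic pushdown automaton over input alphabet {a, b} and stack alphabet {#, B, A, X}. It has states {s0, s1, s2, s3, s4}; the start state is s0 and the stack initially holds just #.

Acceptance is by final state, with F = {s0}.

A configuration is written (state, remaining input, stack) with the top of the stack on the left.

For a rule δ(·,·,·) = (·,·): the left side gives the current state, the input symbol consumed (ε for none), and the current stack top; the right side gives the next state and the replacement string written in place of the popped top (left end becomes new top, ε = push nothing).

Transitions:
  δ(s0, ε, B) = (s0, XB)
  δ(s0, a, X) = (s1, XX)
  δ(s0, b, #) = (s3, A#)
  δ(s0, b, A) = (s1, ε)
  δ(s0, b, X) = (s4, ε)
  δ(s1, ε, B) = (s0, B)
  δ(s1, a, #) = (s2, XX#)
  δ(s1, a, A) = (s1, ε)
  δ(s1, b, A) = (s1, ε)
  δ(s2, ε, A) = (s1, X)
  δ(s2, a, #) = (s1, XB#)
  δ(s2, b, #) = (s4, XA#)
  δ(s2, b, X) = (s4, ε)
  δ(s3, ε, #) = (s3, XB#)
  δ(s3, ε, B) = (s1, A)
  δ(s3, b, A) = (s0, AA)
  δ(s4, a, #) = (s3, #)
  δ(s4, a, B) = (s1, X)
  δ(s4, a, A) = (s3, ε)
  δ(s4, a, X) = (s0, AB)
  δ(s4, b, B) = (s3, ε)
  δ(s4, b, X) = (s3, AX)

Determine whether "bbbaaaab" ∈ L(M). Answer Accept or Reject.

(s0, bbbaaaab, #) ⊢ (s3, bbaaaab, A#) ⊢ (s0, baaaab, AA#) ⊢ (s1, aaaab, A#) ⊢ (s1, aaab, #) ⊢ (s2, aab, XX#)
No transition applies at (s2, aab, XX#); input not fully consumed.

Reject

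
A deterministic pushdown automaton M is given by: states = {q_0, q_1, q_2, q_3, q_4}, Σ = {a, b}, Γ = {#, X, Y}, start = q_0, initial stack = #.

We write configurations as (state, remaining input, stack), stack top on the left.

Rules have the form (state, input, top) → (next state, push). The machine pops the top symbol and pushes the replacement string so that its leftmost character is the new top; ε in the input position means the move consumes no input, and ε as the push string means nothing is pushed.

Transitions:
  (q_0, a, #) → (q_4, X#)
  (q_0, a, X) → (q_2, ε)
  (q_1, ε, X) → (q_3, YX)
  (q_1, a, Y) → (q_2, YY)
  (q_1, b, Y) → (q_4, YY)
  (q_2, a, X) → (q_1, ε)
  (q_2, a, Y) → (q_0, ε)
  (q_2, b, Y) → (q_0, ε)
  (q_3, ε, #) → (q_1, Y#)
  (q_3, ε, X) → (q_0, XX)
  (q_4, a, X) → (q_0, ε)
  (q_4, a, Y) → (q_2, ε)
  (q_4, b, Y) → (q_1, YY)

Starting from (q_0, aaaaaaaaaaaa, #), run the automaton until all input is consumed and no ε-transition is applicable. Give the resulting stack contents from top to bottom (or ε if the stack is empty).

(q_0, aaaaaaaaaaaa, #) ⊢ (q_4, aaaaaaaaaaa, X#) ⊢ (q_0, aaaaaaaaaa, #) ⊢ (q_4, aaaaaaaaa, X#) ⊢ (q_0, aaaaaaaa, #) ⊢ (q_4, aaaaaaa, X#) ⊢ (q_0, aaaaaa, #) ⊢ (q_4, aaaaa, X#) ⊢ (q_0, aaaa, #) ⊢ (q_4, aaa, X#) ⊢ (q_0, aa, #) ⊢ (q_4, a, X#) ⊢ (q_0, ε, #)
All input consumed in state q_0 with stack #.

#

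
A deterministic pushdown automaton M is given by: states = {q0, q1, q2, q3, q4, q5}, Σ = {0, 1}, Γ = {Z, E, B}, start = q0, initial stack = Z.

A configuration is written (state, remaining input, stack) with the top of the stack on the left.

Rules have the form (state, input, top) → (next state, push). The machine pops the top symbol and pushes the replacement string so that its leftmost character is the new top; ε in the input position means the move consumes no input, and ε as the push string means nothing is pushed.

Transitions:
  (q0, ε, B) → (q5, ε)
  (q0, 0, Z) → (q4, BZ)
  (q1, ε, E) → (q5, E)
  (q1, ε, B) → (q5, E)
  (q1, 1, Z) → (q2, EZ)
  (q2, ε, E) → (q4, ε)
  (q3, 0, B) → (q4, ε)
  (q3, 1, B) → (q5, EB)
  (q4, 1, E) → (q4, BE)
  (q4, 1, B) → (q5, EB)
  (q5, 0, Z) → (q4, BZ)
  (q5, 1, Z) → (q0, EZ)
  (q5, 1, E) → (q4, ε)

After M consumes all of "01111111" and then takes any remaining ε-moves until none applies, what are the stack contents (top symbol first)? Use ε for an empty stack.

EBZ

(q0, 01111111, Z)
  read 0, top Z: go to q4, push BZ → (q4, 1111111, BZ)
  read 1, top B: go to q5, push EB → (q5, 111111, EBZ)
  read 1, top E: go to q4, push ε → (q4, 11111, BZ)
  read 1, top B: go to q5, push EB → (q5, 1111, EBZ)
  read 1, top E: go to q4, push ε → (q4, 111, BZ)
  read 1, top B: go to q5, push EB → (q5, 11, EBZ)
  read 1, top E: go to q4, push ε → (q4, 1, BZ)
  read 1, top B: go to q5, push EB → (q5, ε, EBZ)
All input consumed in state q5 with stack EBZ.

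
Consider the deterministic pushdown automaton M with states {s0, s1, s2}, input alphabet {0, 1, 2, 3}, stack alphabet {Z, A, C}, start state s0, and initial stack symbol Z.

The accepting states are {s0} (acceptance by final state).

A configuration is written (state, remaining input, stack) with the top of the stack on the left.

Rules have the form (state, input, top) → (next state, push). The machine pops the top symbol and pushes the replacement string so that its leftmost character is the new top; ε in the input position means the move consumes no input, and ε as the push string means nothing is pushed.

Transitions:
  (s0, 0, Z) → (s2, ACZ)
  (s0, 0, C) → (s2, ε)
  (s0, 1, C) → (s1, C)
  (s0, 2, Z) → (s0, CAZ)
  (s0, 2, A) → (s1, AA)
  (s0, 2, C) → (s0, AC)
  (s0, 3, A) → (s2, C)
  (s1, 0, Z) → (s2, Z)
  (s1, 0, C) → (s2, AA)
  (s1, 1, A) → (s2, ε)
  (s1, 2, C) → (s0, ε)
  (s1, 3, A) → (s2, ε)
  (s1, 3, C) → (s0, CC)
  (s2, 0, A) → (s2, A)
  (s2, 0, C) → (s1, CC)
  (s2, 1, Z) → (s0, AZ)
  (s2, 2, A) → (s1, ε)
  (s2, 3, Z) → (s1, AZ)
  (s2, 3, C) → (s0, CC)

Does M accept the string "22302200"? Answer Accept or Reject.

(s0, 22302200, Z) ⊢ (s0, 2302200, CAZ) ⊢ (s0, 302200, ACAZ) ⊢ (s2, 02200, CCAZ) ⊢ (s1, 2200, CCCAZ) ⊢ (s0, 200, CCAZ) ⊢ (s0, 00, ACCAZ)
No transition applies at (s0, 00, ACCAZ); input not fully consumed.

Reject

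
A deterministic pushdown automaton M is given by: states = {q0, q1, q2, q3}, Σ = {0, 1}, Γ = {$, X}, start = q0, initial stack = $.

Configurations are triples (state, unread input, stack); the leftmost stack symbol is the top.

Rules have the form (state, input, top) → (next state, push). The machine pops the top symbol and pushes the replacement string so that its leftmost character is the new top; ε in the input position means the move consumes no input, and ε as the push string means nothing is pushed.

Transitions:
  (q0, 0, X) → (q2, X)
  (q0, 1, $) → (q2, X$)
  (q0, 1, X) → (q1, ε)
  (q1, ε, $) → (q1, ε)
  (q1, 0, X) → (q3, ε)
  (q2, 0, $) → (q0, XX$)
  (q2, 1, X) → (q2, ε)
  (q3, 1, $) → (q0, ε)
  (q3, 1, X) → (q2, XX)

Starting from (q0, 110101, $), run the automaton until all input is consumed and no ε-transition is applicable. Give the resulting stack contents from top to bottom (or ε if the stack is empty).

(q0, 110101, $)
  read 1, top $: go to q2, push X$ → (q2, 10101, X$)
  read 1, top X: go to q2, push ε → (q2, 0101, $)
  read 0, top $: go to q0, push XX$ → (q0, 101, XX$)
  read 1, top X: go to q1, push ε → (q1, 01, X$)
  read 0, top X: go to q3, push ε → (q3, 1, $)
  read 1, top $: go to q0, push ε → (q0, ε, ε)
All input consumed in state q0 with stack ε.

ε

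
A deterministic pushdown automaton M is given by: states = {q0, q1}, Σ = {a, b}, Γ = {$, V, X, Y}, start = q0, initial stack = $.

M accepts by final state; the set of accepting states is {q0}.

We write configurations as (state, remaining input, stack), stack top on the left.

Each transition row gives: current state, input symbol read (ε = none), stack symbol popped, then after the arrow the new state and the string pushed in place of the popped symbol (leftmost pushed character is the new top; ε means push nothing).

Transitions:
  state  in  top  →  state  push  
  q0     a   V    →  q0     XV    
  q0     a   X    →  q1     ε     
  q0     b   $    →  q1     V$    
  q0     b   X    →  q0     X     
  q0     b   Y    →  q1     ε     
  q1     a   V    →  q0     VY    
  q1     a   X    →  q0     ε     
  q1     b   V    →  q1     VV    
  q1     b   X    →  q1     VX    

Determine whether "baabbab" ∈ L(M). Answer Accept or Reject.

(q0, baabbab, $) ⊢ (q1, aabbab, V$) ⊢ (q0, abbab, VY$) ⊢ (q0, bbab, XVY$) ⊢ (q0, bab, XVY$) ⊢ (q0, ab, XVY$) ⊢ (q1, b, VY$) ⊢ (q1, ε, VVY$)
All input consumed; state q1 ∉ F and no further ε-move applies.

Reject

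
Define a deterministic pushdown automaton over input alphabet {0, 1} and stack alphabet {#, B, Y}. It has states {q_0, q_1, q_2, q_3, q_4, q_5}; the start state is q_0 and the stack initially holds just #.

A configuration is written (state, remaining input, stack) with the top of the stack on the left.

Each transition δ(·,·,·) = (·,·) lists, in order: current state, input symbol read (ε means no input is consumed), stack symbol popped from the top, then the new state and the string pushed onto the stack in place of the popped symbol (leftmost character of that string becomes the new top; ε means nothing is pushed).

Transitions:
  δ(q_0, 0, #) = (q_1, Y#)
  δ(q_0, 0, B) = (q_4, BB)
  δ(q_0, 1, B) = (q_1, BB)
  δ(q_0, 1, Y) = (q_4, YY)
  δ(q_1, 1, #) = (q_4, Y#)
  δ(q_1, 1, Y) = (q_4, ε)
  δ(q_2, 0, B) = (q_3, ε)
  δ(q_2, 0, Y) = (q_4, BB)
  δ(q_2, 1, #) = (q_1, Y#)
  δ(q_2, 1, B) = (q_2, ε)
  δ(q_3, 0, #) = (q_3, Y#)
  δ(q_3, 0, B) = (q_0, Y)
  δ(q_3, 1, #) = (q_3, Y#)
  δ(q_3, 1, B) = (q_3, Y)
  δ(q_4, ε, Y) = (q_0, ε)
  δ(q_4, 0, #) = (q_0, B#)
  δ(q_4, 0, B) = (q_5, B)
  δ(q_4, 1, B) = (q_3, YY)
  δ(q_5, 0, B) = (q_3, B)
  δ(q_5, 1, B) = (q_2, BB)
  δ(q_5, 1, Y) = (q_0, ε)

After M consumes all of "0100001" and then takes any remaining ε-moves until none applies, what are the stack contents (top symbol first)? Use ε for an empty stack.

YB#

(q_0, 0100001, #) ⊢ (q_1, 100001, Y#) ⊢ (q_4, 00001, #) ⊢ (q_0, 0001, B#) ⊢ (q_4, 001, BB#) ⊢ (q_5, 01, BB#) ⊢ (q_3, 1, BB#) ⊢ (q_3, ε, YB#)
All input consumed in state q_3 with stack YB#.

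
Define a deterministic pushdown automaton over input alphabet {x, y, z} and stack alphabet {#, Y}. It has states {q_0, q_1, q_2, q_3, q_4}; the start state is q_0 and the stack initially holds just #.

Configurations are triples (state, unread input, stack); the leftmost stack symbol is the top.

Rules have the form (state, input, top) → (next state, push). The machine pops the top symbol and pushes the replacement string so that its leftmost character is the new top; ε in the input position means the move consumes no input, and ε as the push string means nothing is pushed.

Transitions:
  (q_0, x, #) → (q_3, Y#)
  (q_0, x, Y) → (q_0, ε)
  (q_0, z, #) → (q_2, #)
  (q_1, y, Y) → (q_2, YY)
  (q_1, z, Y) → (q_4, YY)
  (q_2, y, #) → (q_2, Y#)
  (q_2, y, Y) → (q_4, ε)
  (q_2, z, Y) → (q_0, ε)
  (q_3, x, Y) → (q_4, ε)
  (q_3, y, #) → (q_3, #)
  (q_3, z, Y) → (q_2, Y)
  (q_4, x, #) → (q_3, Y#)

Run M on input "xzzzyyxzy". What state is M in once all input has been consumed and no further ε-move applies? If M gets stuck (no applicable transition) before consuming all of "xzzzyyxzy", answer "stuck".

(q_0, xzzzyyxzy, #) ⊢ (q_3, zzzyyxzy, Y#) ⊢ (q_2, zzyyxzy, Y#) ⊢ (q_0, zyyxzy, #) ⊢ (q_2, yyxzy, #) ⊢ (q_2, yxzy, Y#) ⊢ (q_4, xzy, #) ⊢ (q_3, zy, Y#) ⊢ (q_2, y, Y#) ⊢ (q_4, ε, #)
All input consumed; M is in state q_4.

q_4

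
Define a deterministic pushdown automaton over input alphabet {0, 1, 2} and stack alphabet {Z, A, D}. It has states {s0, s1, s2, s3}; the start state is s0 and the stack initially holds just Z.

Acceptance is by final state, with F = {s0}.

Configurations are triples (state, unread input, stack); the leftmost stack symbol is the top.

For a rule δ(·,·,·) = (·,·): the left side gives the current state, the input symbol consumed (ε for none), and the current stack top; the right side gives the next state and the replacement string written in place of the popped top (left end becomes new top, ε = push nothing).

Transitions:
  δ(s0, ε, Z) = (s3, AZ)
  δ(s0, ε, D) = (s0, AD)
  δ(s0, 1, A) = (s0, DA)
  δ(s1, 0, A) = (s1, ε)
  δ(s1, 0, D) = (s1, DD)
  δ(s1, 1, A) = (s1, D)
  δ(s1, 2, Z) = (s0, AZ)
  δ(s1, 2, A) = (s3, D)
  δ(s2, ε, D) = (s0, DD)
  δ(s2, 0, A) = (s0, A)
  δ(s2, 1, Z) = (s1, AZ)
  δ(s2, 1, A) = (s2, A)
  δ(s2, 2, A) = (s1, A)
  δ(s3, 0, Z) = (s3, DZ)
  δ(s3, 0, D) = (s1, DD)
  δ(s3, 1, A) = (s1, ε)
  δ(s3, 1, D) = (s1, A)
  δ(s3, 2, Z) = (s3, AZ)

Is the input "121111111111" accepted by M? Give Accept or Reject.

(s0, 121111111111, Z) ⊢ (s3, 121111111111, AZ) ⊢ (s1, 21111111111, Z) ⊢ (s0, 1111111111, AZ) ⊢ (s0, 111111111, DAZ) ⊢ (s0, 111111111, ADAZ) ⊢ (s0, 11111111, DADAZ) ⊢ (s0, 11111111, ADADAZ) ⊢ (s0, 1111111, DADADAZ) ⊢ (s0, 1111111, ADADADAZ) ⊢ (s0, 111111, DADADADAZ) ⊢ (s0, 111111, ADADADADAZ) ⊢ (s0, 11111, DADADADADAZ) ⊢ (s0, 11111, ADADADADADAZ) ⊢ (s0, 1111, DADADADADADAZ) ⊢ (s0, 1111, ADADADADADADAZ) ⊢ (s0, 111, DADADADADADADAZ) ⊢ (s0, 111, ADADADADADADADAZ) ⊢ (s0, 11, DADADADADADADADAZ) ⊢ (s0, 11, ADADADADADADADADAZ) ⊢ (s0, 1, DADADADADADADADADAZ) ⊢ (s0, 1, ADADADADADADADADADAZ) ⊢ (s0, ε, DADADADADADADADADADAZ)
All input consumed; state s0 ∈ F.

Accept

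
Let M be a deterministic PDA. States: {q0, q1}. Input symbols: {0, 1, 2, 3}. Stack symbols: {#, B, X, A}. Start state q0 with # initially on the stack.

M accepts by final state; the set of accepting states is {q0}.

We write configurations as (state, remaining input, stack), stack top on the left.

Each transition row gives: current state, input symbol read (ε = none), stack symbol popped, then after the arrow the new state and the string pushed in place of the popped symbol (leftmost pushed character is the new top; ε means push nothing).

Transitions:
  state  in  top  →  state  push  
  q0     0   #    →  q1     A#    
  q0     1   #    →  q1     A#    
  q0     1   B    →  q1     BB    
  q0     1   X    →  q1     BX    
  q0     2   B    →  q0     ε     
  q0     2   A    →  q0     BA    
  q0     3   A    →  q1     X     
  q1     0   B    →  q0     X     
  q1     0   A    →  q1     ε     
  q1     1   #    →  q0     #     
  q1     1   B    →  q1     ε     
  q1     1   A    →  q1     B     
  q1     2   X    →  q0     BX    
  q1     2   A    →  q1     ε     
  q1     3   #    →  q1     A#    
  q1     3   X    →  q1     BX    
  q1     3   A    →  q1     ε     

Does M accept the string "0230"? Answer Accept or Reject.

(q0, 0230, #) ⊢ (q1, 230, A#) ⊢ (q1, 30, #) ⊢ (q1, 0, A#) ⊢ (q1, ε, #)
All input consumed; state q1 ∉ F and no further ε-move applies.

Reject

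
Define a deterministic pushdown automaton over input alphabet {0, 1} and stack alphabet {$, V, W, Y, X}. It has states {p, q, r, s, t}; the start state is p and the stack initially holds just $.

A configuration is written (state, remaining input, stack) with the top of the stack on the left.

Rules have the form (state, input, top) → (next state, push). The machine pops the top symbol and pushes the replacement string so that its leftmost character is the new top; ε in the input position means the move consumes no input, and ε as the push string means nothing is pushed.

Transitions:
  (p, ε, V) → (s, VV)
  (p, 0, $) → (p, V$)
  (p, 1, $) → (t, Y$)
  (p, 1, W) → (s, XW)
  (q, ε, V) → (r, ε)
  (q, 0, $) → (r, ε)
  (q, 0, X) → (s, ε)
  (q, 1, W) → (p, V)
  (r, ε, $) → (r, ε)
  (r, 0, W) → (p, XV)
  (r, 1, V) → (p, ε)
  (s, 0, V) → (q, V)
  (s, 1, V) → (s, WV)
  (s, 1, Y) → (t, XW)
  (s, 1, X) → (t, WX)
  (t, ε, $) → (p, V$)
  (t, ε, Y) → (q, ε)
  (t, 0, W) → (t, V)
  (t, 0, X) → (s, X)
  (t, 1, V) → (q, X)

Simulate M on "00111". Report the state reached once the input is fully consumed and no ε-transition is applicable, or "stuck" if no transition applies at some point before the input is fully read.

stuck

(p, 00111, $) ⊢ (p, 0111, V$) ⊢ (s, 0111, VV$) ⊢ (q, 111, VV$) ⊢ (r, 111, V$) ⊢ (p, 11, $) ⊢ (t, 1, Y$) ⊢ (q, 1, $)
No transition for (q, 1, top $); M blocks with input 1 remaining.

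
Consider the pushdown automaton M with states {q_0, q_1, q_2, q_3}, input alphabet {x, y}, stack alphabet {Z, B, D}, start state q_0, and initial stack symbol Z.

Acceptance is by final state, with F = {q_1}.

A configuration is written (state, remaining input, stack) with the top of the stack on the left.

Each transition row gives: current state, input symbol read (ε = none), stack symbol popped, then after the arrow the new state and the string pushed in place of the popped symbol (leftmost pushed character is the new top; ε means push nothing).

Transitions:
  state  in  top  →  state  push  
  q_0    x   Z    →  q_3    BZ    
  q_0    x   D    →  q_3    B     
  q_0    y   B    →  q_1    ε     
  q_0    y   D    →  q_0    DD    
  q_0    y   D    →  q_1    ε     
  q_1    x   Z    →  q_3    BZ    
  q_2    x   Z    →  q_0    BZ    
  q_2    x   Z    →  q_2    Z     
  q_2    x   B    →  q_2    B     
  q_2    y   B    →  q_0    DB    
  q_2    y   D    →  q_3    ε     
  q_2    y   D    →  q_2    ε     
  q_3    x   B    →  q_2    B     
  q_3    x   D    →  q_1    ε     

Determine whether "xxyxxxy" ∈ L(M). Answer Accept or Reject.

No computation consumes all input and reaches a final state.

Reject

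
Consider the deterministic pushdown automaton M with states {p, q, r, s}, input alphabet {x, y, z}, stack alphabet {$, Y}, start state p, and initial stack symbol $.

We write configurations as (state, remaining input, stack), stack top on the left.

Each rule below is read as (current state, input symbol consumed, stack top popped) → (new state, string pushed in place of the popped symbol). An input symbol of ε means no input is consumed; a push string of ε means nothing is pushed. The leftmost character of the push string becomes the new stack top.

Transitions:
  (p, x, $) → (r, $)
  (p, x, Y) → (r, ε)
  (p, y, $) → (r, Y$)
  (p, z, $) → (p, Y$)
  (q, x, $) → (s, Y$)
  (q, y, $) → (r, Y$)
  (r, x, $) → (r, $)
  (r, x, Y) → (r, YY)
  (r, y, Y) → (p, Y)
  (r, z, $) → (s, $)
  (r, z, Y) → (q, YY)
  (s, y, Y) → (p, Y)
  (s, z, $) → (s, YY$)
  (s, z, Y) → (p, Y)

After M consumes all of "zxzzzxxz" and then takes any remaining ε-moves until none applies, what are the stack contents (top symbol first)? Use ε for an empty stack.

YYY$

(p, zxzzzxxz, $) ⊢ (p, xzzzxxz, Y$) ⊢ (r, zzzxxz, $) ⊢ (s, zzxxz, $) ⊢ (s, zxxz, YY$) ⊢ (p, xxz, YY$) ⊢ (r, xz, Y$) ⊢ (r, z, YY$) ⊢ (q, ε, YYY$)
All input consumed in state q with stack YYY$.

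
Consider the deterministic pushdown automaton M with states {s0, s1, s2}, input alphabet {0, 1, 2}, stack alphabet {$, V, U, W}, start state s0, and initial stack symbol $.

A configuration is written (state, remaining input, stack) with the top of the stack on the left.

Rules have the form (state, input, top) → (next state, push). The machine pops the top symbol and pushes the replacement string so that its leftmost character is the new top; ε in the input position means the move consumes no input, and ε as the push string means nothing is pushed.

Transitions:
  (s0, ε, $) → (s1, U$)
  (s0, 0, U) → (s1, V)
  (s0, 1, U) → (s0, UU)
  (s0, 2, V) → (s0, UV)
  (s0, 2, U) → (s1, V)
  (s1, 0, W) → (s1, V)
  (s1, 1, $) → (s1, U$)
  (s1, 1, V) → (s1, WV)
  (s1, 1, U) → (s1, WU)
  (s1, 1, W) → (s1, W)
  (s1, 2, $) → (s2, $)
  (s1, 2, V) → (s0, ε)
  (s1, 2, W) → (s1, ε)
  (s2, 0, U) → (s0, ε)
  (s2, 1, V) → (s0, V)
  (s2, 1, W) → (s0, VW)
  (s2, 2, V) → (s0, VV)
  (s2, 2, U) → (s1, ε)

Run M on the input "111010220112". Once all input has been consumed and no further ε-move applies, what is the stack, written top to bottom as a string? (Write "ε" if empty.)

VVU$

(s0, 111010220112, $) ⊢ (s1, 111010220112, U$) ⊢ (s1, 11010220112, WU$) ⊢ (s1, 1010220112, WU$) ⊢ (s1, 010220112, WU$) ⊢ (s1, 10220112, VU$) ⊢ (s1, 0220112, WVU$) ⊢ (s1, 220112, VVU$) ⊢ (s0, 20112, VU$) ⊢ (s0, 0112, UVU$) ⊢ (s1, 112, VVU$) ⊢ (s1, 12, WVVU$) ⊢ (s1, 2, WVVU$) ⊢ (s1, ε, VVU$)
All input consumed in state s1 with stack VVU$.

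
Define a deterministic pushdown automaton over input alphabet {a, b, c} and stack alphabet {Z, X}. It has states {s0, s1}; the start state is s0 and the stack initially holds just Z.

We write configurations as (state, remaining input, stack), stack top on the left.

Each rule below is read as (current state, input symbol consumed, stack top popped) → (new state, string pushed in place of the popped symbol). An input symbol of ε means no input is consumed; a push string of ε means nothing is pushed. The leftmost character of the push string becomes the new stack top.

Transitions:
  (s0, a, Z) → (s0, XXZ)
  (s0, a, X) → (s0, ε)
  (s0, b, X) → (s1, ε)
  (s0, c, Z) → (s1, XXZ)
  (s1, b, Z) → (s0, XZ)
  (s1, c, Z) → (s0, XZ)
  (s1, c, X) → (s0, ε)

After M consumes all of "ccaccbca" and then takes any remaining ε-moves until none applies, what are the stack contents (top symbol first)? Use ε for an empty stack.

Z

(s0, ccaccbca, Z) ⊢ (s1, caccbca, XXZ) ⊢ (s0, accbca, XZ) ⊢ (s0, ccbca, Z) ⊢ (s1, cbca, XXZ) ⊢ (s0, bca, XZ) ⊢ (s1, ca, Z) ⊢ (s0, a, XZ) ⊢ (s0, ε, Z)
All input consumed in state s0 with stack Z.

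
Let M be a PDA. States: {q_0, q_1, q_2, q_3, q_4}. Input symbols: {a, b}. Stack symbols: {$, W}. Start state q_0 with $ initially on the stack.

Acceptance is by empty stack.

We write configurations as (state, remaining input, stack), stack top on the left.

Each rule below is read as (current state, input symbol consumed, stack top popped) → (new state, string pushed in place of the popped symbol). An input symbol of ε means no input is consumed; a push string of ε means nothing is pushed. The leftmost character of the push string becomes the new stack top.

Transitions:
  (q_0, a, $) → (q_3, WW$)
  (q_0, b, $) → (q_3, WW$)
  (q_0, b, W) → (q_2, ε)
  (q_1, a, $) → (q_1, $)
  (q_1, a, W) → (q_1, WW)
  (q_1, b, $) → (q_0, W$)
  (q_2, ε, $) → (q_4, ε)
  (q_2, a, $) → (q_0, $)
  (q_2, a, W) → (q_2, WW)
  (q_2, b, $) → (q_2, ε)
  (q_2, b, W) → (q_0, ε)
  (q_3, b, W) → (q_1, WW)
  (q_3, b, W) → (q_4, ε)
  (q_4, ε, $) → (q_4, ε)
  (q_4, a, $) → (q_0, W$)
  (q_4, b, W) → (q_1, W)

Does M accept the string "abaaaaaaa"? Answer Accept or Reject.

Reject

No computation consumes all input and empties the stack.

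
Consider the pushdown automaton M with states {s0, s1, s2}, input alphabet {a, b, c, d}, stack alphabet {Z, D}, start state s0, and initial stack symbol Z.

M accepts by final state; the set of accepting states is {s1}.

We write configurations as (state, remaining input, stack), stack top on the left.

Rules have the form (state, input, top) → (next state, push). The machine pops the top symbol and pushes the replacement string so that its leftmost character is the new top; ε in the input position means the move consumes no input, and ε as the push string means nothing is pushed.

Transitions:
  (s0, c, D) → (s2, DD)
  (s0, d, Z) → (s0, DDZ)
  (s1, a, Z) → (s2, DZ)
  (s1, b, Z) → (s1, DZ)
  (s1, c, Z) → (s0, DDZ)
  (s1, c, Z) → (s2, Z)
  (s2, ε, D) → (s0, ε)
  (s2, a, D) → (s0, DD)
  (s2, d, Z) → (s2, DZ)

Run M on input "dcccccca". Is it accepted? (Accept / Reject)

No computation consumes all input and reaches a final state.

Reject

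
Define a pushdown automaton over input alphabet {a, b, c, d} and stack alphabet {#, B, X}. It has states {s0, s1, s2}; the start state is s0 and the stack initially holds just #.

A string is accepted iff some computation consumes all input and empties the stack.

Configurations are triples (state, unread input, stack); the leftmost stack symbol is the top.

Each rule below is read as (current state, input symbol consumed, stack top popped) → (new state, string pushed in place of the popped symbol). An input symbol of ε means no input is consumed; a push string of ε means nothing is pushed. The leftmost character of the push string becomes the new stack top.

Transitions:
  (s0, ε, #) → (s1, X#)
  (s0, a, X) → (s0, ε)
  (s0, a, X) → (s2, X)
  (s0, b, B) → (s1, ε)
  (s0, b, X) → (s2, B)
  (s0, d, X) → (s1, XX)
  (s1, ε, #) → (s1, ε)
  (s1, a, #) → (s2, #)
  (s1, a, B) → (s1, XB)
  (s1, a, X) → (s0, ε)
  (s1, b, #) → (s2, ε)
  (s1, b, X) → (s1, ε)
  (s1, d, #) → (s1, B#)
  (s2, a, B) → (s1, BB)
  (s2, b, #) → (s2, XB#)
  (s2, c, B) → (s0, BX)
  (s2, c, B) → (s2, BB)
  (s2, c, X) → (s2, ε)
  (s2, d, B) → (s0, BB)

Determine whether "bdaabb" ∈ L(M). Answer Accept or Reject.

Accept

One accepting computation: (s0, bdaabb, #) ⊢ (s1, bdaabb, X#) ⊢ (s1, daabb, #) ⊢ (s1, aabb, B#) ⊢ (s1, abb, XB#) ⊢ (s0, bb, B#) ⊢ (s1, b, #) ⊢ (s2, ε, ε)
All input consumed and the stack is empty.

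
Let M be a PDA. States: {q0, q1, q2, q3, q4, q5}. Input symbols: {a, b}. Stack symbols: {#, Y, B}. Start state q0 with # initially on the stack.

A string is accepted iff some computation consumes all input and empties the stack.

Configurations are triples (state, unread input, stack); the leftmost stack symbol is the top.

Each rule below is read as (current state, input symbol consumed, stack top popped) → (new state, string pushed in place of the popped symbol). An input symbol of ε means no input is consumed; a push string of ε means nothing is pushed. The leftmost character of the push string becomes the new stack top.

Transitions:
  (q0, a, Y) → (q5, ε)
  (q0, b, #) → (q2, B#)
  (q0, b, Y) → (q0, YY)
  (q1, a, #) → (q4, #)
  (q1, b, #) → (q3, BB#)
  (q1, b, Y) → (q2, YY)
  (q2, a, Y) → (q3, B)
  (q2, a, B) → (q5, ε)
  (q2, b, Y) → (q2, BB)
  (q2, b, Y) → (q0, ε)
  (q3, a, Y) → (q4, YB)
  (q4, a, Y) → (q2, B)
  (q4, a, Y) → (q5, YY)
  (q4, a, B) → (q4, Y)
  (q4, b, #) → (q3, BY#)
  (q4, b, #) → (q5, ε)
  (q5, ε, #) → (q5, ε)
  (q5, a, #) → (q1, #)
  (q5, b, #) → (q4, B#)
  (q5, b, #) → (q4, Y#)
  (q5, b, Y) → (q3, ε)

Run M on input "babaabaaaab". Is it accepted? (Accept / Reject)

One accepting computation: (q0, babaabaaaab, #) ⊢ (q2, abaabaaaab, B#) ⊢ (q5, baabaaaab, #) ⊢ (q4, aabaaaab, Y#) ⊢ (q2, abaaaab, B#) ⊢ (q5, baaaab, #) ⊢ (q4, aaaab, Y#) ⊢ (q2, aaab, B#) ⊢ (q5, aab, #) ⊢ (q1, ab, #) ⊢ (q4, b, #) ⊢ (q5, ε, ε)
All input consumed and the stack is empty.

Accept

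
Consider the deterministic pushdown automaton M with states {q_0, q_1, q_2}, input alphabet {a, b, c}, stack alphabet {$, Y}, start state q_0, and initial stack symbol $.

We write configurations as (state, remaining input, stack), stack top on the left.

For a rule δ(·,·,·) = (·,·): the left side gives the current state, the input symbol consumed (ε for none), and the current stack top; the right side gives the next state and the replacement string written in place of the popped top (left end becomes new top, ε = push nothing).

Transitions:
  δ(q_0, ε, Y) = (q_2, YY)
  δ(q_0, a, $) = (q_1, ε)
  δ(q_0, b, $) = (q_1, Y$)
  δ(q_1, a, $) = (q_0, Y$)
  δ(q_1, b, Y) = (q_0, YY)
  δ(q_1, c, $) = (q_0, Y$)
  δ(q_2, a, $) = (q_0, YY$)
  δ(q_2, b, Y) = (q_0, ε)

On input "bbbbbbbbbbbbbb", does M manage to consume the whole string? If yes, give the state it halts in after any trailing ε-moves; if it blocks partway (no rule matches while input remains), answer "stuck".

q_2

(q_0, bbbbbbbbbbbbbb, $)
  read b, top $: go to q_1, push Y$ → (q_1, bbbbbbbbbbbbb, Y$)
  read b, top Y: go to q_0, push YY → (q_0, bbbbbbbbbbbb, YY$)
  ε-move, top Y: go to q_2, push YY → (q_2, bbbbbbbbbbbb, YYY$)
  read b, top Y: go to q_0, push ε → (q_0, bbbbbbbbbbb, YY$)
  ε-move, top Y: go to q_2, push YY → (q_2, bbbbbbbbbbb, YYY$)
  read b, top Y: go to q_0, push ε → (q_0, bbbbbbbbbb, YY$)
  ε-move, top Y: go to q_2, push YY → (q_2, bbbbbbbbbb, YYY$)
  read b, top Y: go to q_0, push ε → (q_0, bbbbbbbbb, YY$)
  ε-move, top Y: go to q_2, push YY → (q_2, bbbbbbbbb, YYY$)
  read b, top Y: go to q_0, push ε → (q_0, bbbbbbbb, YY$)
  ε-move, top Y: go to q_2, push YY → (q_2, bbbbbbbb, YYY$)
  read b, top Y: go to q_0, push ε → (q_0, bbbbbbb, YY$)
  ε-move, top Y: go to q_2, push YY → (q_2, bbbbbbb, YYY$)
  read b, top Y: go to q_0, push ε → (q_0, bbbbbb, YY$)
  ε-move, top Y: go to q_2, push YY → (q_2, bbbbbb, YYY$)
  read b, top Y: go to q_0, push ε → (q_0, bbbbb, YY$)
  ε-move, top Y: go to q_2, push YY → (q_2, bbbbb, YYY$)
  read b, top Y: go to q_0, push ε → (q_0, bbbb, YY$)
  ε-move, top Y: go to q_2, push YY → (q_2, bbbb, YYY$)
  read b, top Y: go to q_0, push ε → (q_0, bbb, YY$)
  ε-move, top Y: go to q_2, push YY → (q_2, bbb, YYY$)
  read b, top Y: go to q_0, push ε → (q_0, bb, YY$)
  ε-move, top Y: go to q_2, push YY → (q_2, bb, YYY$)
  read b, top Y: go to q_0, push ε → (q_0, b, YY$)
  ε-move, top Y: go to q_2, push YY → (q_2, b, YYY$)
  read b, top Y: go to q_0, push ε → (q_0, ε, YY$)
  ε-move, top Y: go to q_2, push YY → (q_2, ε, YYY$)
All input consumed; M is in state q_2.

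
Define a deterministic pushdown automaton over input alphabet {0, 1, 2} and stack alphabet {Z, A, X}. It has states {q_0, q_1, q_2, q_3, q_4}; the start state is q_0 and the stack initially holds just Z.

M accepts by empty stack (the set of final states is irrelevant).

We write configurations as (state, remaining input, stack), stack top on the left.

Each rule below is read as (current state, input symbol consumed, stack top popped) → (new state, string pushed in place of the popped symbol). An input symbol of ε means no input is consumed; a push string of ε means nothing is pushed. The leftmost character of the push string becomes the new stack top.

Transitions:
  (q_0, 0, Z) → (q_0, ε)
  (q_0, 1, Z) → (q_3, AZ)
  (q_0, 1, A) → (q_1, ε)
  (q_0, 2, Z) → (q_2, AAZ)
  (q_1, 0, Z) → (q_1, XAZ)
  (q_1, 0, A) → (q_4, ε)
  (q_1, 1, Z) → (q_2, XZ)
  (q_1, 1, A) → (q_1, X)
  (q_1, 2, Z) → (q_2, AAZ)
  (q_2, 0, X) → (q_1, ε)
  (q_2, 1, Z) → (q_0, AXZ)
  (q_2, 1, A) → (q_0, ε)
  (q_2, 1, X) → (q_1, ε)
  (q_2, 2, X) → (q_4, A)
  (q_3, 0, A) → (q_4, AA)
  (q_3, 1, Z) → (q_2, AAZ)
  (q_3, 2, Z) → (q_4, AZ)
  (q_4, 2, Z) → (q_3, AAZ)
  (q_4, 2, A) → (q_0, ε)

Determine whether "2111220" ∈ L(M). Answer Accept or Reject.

Accept

(q_0, 2111220, Z)
  read 2, top Z: go to q_2, push AAZ → (q_2, 111220, AAZ)
  read 1, top A: go to q_0, push ε → (q_0, 11220, AZ)
  read 1, top A: go to q_1, push ε → (q_1, 1220, Z)
  read 1, top Z: go to q_2, push XZ → (q_2, 220, XZ)
  read 2, top X: go to q_4, push A → (q_4, 20, AZ)
  read 2, top A: go to q_0, push ε → (q_0, 0, Z)
  read 0, top Z: go to q_0, push ε → (q_0, ε, ε)
All input consumed and the stack is empty.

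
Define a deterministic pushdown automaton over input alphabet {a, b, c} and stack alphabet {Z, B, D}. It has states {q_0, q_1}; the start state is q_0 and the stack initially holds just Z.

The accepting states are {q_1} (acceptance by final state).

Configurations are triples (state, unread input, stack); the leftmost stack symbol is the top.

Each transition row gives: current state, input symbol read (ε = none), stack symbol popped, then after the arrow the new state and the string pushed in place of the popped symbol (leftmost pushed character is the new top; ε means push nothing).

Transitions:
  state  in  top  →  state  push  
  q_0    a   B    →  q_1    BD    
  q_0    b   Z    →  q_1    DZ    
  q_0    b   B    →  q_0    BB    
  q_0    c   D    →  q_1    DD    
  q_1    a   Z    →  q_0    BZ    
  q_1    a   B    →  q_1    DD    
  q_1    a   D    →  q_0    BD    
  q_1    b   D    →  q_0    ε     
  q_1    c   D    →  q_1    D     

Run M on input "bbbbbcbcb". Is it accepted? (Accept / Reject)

Reject

(q_0, bbbbbcbcb, Z)
  read b, top Z: go to q_1, push DZ → (q_1, bbbbcbcb, DZ)
  read b, top D: go to q_0, push ε → (q_0, bbbcbcb, Z)
  read b, top Z: go to q_1, push DZ → (q_1, bbcbcb, DZ)
  read b, top D: go to q_0, push ε → (q_0, bcbcb, Z)
  read b, top Z: go to q_1, push DZ → (q_1, cbcb, DZ)
  read c, top D: go to q_1, push D → (q_1, bcb, DZ)
  read b, top D: go to q_0, push ε → (q_0, cb, Z)
No transition applies at (q_0, cb, Z); input not fully consumed.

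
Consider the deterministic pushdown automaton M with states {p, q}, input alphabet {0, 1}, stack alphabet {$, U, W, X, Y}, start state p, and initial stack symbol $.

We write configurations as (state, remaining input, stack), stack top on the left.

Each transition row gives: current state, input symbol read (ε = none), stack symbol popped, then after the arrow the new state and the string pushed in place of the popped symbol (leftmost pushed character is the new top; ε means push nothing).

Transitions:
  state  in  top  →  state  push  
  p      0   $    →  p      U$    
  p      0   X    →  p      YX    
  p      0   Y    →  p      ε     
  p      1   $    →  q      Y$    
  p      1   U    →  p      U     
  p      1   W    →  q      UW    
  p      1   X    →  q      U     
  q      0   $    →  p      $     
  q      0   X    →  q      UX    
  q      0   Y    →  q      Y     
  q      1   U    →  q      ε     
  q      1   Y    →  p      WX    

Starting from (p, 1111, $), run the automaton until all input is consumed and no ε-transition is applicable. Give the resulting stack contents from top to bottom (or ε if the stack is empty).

(p, 1111, $)
  read 1, top $: go to q, push Y$ → (q, 111, Y$)
  read 1, top Y: go to p, push WX → (p, 11, WX$)
  read 1, top W: go to q, push UW → (q, 1, UWX$)
  read 1, top U: go to q, push ε → (q, ε, WX$)
All input consumed in state q with stack WX$.

WX$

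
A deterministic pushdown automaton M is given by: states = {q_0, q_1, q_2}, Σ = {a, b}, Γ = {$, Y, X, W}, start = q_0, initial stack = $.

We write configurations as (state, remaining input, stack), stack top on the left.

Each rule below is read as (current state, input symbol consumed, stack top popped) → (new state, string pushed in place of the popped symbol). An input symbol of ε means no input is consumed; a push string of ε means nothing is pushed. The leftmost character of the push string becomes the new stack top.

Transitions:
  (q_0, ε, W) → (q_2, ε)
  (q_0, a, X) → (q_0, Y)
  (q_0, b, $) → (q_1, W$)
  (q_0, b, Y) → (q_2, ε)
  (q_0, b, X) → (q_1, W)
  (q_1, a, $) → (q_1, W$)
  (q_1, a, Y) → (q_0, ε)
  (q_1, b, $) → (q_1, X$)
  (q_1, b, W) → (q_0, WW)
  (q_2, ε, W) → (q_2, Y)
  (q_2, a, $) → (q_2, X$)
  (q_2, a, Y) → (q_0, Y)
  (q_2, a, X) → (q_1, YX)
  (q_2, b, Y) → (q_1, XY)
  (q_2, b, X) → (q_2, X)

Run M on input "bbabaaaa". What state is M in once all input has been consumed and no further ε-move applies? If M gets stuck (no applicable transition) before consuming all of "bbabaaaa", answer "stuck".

(q_0, bbabaaaa, $)
  read b, top $: go to q_1, push W$ → (q_1, babaaaa, W$)
  read b, top W: go to q_0, push WW → (q_0, abaaaa, WW$)
  ε-move, top W: go to q_2, push ε → (q_2, abaaaa, W$)
  ε-move, top W: go to q_2, push Y → (q_2, abaaaa, Y$)
  read a, top Y: go to q_0, push Y → (q_0, baaaa, Y$)
  read b, top Y: go to q_2, push ε → (q_2, aaaa, $)
  read a, top $: go to q_2, push X$ → (q_2, aaa, X$)
  read a, top X: go to q_1, push YX → (q_1, aa, YX$)
  read a, top Y: go to q_0, push ε → (q_0, a, X$)
  read a, top X: go to q_0, push Y → (q_0, ε, Y$)
All input consumed; M is in state q_0.

q_0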